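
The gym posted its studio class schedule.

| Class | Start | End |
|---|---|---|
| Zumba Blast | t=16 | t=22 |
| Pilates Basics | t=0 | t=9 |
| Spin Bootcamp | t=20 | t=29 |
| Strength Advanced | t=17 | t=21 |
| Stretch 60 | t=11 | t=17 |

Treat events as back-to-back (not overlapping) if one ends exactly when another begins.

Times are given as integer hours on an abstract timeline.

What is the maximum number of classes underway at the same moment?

3

Walk through starts and ends in time order (an end at T is processed before a start at T):
t=0 start Pilates Basics → 1
t=9 end Pilates Basics → 0
t=11 start Stretch 60 → 1
t=16 start Zumba Blast → 2
t=17 end Stretch 60 → 1
t=17 start Strength Advanced → 2
t=20 start Spin Bootcamp → 3
t=21 end Strength Advanced → 2
t=22 end Zumba Blast → 1
t=29 end Spin Bootcamp → 0
Peak is 3, at t=20 (Spin Bootcamp, Strength Advanced, Zumba Blast).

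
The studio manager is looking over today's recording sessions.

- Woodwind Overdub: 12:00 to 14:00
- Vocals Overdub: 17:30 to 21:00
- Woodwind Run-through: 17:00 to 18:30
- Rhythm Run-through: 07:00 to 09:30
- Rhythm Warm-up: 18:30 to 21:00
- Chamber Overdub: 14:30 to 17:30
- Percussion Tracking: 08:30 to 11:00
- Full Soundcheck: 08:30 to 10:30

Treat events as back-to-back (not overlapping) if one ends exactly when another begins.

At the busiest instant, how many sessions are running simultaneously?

Sweep the timeline, counting +1 at each start and −1 at each end (ends before starts at a tie):
07:00 start Rhythm Run-through → 1
08:30 start Full Soundcheck → 2
08:30 start Percussion Tracking → 3
09:30 end Rhythm Run-through → 2
10:30 end Full Soundcheck → 1
11:00 end Percussion Tracking → 0
12:00 start Woodwind Overdub → 1
14:00 end Woodwind Overdub → 0
14:30 start Chamber Overdub → 1
17:00 start Woodwind Run-through → 2
17:30 end Chamber Overdub → 1
17:30 start Vocals Overdub → 2
18:30 end Woodwind Run-through → 1
18:30 start Rhythm Warm-up → 2
21:00 end Rhythm Warm-up → 1
21:00 end Vocals Overdub → 0
Peak is 3, at 08:30 (Full Soundcheck, Percussion Tracking, Rhythm Run-through).

3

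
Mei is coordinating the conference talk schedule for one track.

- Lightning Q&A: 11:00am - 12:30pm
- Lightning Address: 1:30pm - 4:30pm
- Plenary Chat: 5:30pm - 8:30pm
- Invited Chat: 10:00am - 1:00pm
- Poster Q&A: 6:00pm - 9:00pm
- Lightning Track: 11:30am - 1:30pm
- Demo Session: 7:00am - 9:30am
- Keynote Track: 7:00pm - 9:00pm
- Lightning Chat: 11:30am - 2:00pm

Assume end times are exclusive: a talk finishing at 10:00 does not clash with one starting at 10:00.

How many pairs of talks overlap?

Two intervals overlap when each starts before the other ends.
Sorted by start: Demo Session, Invited Chat, Lightning Q&A, Lightning Chat, Lightning Track, Lightning Address, Plenary Chat, Poster Q&A, Keynote Track.
Invited Chat starts after Demo Session ends — done with Demo Session.
Lightning Q&A starts before Invited Chat ends → Invited Chat and Lightning Q&A overlap.
Lightning Chat starts before Invited Chat ends → Invited Chat and Lightning Chat overlap.
Lightning Track starts before Invited Chat ends → Invited Chat and Lightning Track overlap.
Lightning Address starts after Invited Chat ends — done with Invited Chat.
Lightning Chat starts before Lightning Q&A ends → Lightning Q&A and Lightning Chat overlap.
Lightning Track starts before Lightning Q&A ends → Lightning Q&A and Lightning Track overlap.
Lightning Address starts after Lightning Q&A ends — done with Lightning Q&A.
Lightning Track starts before Lightning Chat ends → Lightning Chat and Lightning Track overlap.
Lightning Address starts before Lightning Chat ends → Lightning Chat and Lightning Address overlap.
Plenary Chat starts after Lightning Chat ends — done with Lightning Chat.
Lightning Address starts exactly when Lightning Track ends (back-to-back, no overlap) — done with Lightning Track.
Plenary Chat starts after Lightning Address ends — done with Lightning Address.
Poster Q&A starts before Plenary Chat ends → Plenary Chat and Poster Q&A overlap.
Keynote Track starts before Plenary Chat ends → Plenary Chat and Keynote Track overlap.
Keynote Track starts before Poster Q&A ends → Poster Q&A and Keynote Track overlap.
Overlapping pairs: Invited Chat & Lightning Chat, Invited Chat & Lightning Q&A, Invited Chat & Lightning Track, Keynote Track & Plenary Chat, Keynote Track & Poster Q&A, Lightning Address & Lightning Chat, Lightning Chat & Lightning Q&A, Lightning Chat & Lightning Track, Lightning Q&A & Lightning Track, Plenary Chat & Poster Q&A — 10 in total.

10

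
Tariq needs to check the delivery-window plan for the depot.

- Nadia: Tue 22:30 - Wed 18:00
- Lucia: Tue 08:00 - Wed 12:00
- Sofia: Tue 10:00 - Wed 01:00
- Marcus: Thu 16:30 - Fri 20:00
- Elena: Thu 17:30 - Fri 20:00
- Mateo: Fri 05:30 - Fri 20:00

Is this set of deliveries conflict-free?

Two intervals overlap when each starts before the other ends.
Sorted by start: Lucia, Sofia, Nadia, Marcus, Elena, Mateo.
Sofia starts before Lucia ends → Lucia and Sofia overlap.
That's a conflict, so the schedule is not conflict-free.

No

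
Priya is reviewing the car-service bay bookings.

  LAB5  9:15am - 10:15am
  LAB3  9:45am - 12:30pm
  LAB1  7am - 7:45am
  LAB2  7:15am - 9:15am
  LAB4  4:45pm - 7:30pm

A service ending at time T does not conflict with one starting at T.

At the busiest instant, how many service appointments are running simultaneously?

Sweep the timeline, counting +1 at each start and −1 at each end (ends before starts at a tie):
7am start LAB1 → 1
7:15am start LAB2 → 2
7:45am end LAB1 → 1
9:15am end LAB2 → 0
9:15am start LAB5 → 1
9:45am start LAB3 → 2
10:15am end LAB5 → 1
12:30pm end LAB3 → 0
4:45pm start LAB4 → 1
7:30pm end LAB4 → 0
Peak is 2, at 7:15am (LAB1, LAB2).

2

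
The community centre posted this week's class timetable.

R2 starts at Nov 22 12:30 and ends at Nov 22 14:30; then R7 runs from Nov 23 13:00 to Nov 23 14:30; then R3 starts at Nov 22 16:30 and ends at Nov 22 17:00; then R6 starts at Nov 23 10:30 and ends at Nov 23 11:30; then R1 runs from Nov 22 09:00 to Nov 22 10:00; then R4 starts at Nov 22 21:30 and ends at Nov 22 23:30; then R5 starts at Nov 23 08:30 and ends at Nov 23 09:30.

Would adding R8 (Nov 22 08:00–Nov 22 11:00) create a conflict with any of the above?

R1: starts Nov 22 09:00 before R8 ends Nov 22 11:00, and ends Nov 22 10:00 after R8 starts Nov 22 08:00 → overlap.
R2: starts Nov 22 12:30 at or after R8 ends Nov 22 11:00 → clear.
R3: starts Nov 22 16:30 at or after R8 ends Nov 22 11:00 → clear.
R4: starts Nov 22 21:30 at or after R8 ends Nov 22 11:00 → clear.
R5: starts Nov 23 08:30 at or after R8 ends Nov 22 11:00 → clear.
R6: starts Nov 23 10:30 at or after R8 ends Nov 22 11:00 → clear.
R7: starts Nov 23 13:00 at or after R8 ends Nov 22 11:00 → clear.
R8 overlaps R1.

Yes — it overlaps R1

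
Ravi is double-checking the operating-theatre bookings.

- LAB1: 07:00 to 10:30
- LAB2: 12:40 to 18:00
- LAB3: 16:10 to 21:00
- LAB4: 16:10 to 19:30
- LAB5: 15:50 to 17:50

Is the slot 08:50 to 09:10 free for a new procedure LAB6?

No — it overlaps LAB1

LAB1: starts 07:00 before LAB6 ends 09:10, and ends 10:30 after LAB6 starts 08:50 → overlap.
LAB2: starts 12:40 at or after LAB6 ends 09:10 → clear.
LAB5: starts 15:50 at or after LAB6 ends 09:10 → clear.
LAB3: starts 16:10 at or after LAB6 ends 09:10 → clear.
LAB4: starts 16:10 at or after LAB6 ends 09:10 → clear.
LAB6 overlaps LAB1.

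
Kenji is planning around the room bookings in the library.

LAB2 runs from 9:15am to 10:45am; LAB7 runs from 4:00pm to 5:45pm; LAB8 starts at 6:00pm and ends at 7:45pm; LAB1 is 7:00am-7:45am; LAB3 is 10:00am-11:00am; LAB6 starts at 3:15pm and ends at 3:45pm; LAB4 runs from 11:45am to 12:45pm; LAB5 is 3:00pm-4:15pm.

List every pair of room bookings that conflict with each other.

Sorted by start: LAB1, LAB2, LAB3, LAB4, LAB5, LAB6, LAB7, LAB8.
LAB2 starts after LAB1 ends, so LAB1 has no further overlaps.
LAB3 starts before LAB2 ends → LAB2 and LAB3 overlap.
LAB4 starts after LAB2 ends, so LAB2 has no further overlaps.
LAB4 starts after LAB3 ends, so LAB3 has no further overlaps.
LAB5 starts after LAB4 ends, so LAB4 has no further overlaps.
LAB6 starts before LAB5 ends → LAB5 and LAB6 overlap.
LAB7 starts before LAB5 ends → LAB5 and LAB7 overlap.
LAB8 starts after LAB5 ends.
LAB7 starts after LAB6 ends, so LAB6 has no further overlaps.
LAB8 starts after LAB7 ends.

LAB2 & LAB3, LAB5 & LAB6, LAB5 & LAB7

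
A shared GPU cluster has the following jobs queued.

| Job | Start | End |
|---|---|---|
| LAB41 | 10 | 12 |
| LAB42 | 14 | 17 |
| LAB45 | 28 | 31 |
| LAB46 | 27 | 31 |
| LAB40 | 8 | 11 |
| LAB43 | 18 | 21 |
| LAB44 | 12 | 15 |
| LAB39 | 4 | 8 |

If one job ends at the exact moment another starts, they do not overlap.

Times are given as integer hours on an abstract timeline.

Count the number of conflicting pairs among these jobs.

Sorted by start: LAB39, LAB40, LAB41, LAB44, LAB42, LAB43, LAB46, LAB45.
LAB40 starts exactly when LAB39 ends (back-to-back, no overlap); LAB39 is clear from here.
LAB41 starts before LAB40 ends → LAB40 and LAB41 overlap.
LAB44 starts after LAB40 ends; LAB40 is clear from here.
LAB44 starts exactly when LAB41 ends (back-to-back, no overlap); LAB41 is clear from here.
LAB42 starts before LAB44 ends → LAB44 and LAB42 overlap.
LAB43 starts after LAB44 ends; LAB44 is clear from here.
LAB43 starts after LAB42 ends; LAB42 is clear from here.
LAB46 starts after LAB43 ends; LAB43 is clear from here.
LAB45 starts before LAB46 ends → LAB46 and LAB45 overlap.
Overlapping pairs: LAB40 & LAB41, LAB42 & LAB44, LAB45 & LAB46 — 3 in total.

3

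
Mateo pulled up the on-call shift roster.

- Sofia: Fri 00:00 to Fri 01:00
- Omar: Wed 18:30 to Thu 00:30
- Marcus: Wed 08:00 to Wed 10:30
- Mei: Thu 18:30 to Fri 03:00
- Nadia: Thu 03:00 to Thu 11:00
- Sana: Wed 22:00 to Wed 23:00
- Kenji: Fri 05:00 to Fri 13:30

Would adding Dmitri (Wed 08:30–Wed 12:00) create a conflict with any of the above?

Yes — it overlaps Marcus

Marcus: starts Wed 08:00 before Dmitri ends Wed 12:00, and ends Wed 10:30 after Dmitri starts Wed 08:30 → overlap.
Omar: starts Wed 18:30 at or after Dmitri ends Wed 12:00 → clear.
Sana: starts Wed 22:00 at or after Dmitri ends Wed 12:00 → clear.
Nadia: starts Thu 03:00 at or after Dmitri ends Wed 12:00 → clear.
Mei: starts Thu 18:30 at or after Dmitri ends Wed 12:00 → clear.
Sofia: starts Fri 00:00 at or after Dmitri ends Wed 12:00 → clear.
Kenji: starts Fri 05:00 at or after Dmitri ends Wed 12:00 → clear.
Dmitri overlaps Marcus.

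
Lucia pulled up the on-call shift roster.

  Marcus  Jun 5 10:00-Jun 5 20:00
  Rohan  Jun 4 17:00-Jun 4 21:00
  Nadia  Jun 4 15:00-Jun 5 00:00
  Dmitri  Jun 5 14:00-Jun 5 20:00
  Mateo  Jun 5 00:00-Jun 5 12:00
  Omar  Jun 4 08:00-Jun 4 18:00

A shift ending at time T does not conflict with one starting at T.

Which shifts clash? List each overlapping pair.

Dmitri & Marcus, Marcus & Mateo, Nadia & Omar, Nadia & Rohan, Omar & Rohan

Sorted by start: Omar, Nadia, Rohan, Mateo, Marcus, Dmitri.
Nadia starts before Omar ends → Omar and Nadia overlap.
Rohan starts before Omar ends → Omar and Rohan overlap.
Mateo starts after Omar ends; Omar is clear from here.
Rohan starts before Nadia ends → Nadia and Rohan overlap.
Mateo starts exactly when Nadia ends (back-to-back, no overlap); Nadia is clear from here.
Mateo starts after Rohan ends; Rohan is clear from here.
Marcus starts before Mateo ends → Mateo and Marcus overlap.
Dmitri starts after Mateo ends.
Dmitri starts before Marcus ends → Marcus and Dmitri overlap.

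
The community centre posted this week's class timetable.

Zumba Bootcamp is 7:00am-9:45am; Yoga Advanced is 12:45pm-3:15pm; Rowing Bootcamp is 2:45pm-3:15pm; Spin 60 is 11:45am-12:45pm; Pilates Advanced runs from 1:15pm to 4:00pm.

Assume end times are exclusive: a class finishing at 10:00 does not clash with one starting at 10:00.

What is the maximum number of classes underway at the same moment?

3

Sort all start/end points and keep a running count:
7:00am start Zumba Bootcamp → 1
9:45am end Zumba Bootcamp → 0
11:45am start Spin 60 → 1
12:45pm end Spin 60 → 0
12:45pm start Yoga Advanced → 1
1:15pm start Pilates Advanced → 2
2:45pm start Rowing Bootcamp → 3
3:15pm end Rowing Bootcamp → 2
3:15pm end Yoga Advanced → 1
4:00pm end Pilates Advanced → 0
Peak is 3, at 2:45pm (Pilates Advanced, Rowing Bootcamp, Yoga Advanced).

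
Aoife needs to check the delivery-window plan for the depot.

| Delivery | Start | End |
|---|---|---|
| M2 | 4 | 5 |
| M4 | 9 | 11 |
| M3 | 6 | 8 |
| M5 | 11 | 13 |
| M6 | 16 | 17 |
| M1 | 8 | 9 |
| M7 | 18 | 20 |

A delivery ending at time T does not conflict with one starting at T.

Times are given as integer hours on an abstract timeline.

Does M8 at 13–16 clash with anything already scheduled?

No — it doesn't clash with anything

M2: ends 5 at or before M8 starts 13 → clear.
M3: ends 8 at or before M8 starts 13 → clear.
M1: ends 9 at or before M8 starts 13 → clear.
M4: ends 11 at or before M8 starts 13 → clear.
M5: ends 13 at or before M8 starts 13 → clear.
M6: starts 16 at or after M8 ends 16 → clear.
M7: starts 18 at or after M8 ends 16 → clear.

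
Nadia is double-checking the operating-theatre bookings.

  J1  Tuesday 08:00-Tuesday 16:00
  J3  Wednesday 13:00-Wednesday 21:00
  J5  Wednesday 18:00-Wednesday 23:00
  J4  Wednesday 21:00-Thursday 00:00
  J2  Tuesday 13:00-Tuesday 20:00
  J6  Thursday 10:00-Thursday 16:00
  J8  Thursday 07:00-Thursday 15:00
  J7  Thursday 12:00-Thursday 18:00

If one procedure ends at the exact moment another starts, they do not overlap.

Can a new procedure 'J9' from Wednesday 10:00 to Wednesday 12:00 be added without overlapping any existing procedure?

Yes — the slot is free

J1: ends Tuesday 16:00 at or before J9 starts Wednesday 10:00 → clear.
J2: ends Tuesday 20:00 at or before J9 starts Wednesday 10:00 → clear.
J3: starts Wednesday 13:00 at or after J9 ends Wednesday 12:00 → clear.
J5: starts Wednesday 18:00 at or after J9 ends Wednesday 12:00 → clear.
J4: starts Wednesday 21:00 at or after J9 ends Wednesday 12:00 → clear.
J8: starts Thursday 07:00 at or after J9 ends Wednesday 12:00 → clear.
J6: starts Thursday 10:00 at or after J9 ends Wednesday 12:00 → clear.
J7: starts Thursday 12:00 at or after J9 ends Wednesday 12:00 → clear.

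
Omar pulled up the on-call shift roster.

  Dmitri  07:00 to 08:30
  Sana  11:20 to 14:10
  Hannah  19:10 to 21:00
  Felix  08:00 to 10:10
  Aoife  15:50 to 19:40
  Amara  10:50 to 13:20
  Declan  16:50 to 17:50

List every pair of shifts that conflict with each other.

Sorted by start: Dmitri, Felix, Amara, Sana, Aoife, Declan, Hannah.
Felix starts before Dmitri ends → Dmitri and Felix overlap.
Amara starts after Dmitri ends, so Dmitri has no further overlaps.
Amara starts after Felix ends, so Felix has no further overlaps.
Sana starts before Amara ends → Amara and Sana overlap.
Aoife starts after Amara ends, so Amara has no further overlaps.
Aoife starts after Sana ends, so Sana has no further overlaps.
Declan starts before Aoife ends → Aoife and Declan overlap.
Hannah starts before Aoife ends → Aoife and Hannah overlap.
Hannah starts after Declan ends.

Amara & Sana, Aoife & Declan, Aoife & Hannah, Dmitri & Felix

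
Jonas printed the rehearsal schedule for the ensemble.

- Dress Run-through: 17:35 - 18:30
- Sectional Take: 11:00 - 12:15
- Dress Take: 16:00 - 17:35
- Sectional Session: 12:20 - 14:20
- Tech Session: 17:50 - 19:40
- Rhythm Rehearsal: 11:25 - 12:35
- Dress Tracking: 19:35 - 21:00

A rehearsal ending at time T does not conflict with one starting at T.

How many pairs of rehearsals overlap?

4

Sorted by start: Sectional Take, Rhythm Rehearsal, Sectional Session, Dress Take, Dress Run-through, Tech Session, Dress Tracking.
Rhythm Rehearsal starts before Sectional Take ends → Sectional Take and Rhythm Rehearsal overlap.
Sectional Session starts after Sectional Take ends; Sectional Take is clear from here.
Sectional Session starts before Rhythm Rehearsal ends → Rhythm Rehearsal and Sectional Session overlap.
Dress Take starts after Rhythm Rehearsal ends; Rhythm Rehearsal is clear from here.
Dress Take starts after Sectional Session ends; Sectional Session is clear from here.
Dress Run-through starts exactly when Dress Take ends (back-to-back, no overlap); Dress Take is clear from here.
Tech Session starts before Dress Run-through ends → Dress Run-through and Tech Session overlap.
Dress Tracking starts after Dress Run-through ends.
Dress Tracking starts before Tech Session ends → Tech Session and Dress Tracking overlap.
Overlapping pairs: Dress Run-through & Tech Session, Dress Tracking & Tech Session, Rhythm Rehearsal & Sectional Session, Rhythm Rehearsal & Sectional Take — 4 in total.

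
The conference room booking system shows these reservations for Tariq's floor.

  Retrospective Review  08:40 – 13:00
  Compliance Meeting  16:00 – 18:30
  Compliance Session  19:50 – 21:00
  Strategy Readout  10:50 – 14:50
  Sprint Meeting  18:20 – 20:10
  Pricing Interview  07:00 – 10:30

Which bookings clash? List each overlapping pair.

Sorted by start: Pricing Interview, Retrospective Review, Strategy Readout, Compliance Meeting, Sprint Meeting, Compliance Session.
Retrospective Review starts before Pricing Interview ends → Pricing Interview and Retrospective Review overlap.
Strategy Readout starts after Pricing Interview ends, so nothing later overlaps Pricing Interview either.
Strategy Readout starts before Retrospective Review ends → Retrospective Review and Strategy Readout overlap.
Compliance Meeting starts after Retrospective Review ends, so nothing later overlaps Retrospective Review either.
Compliance Meeting starts after Strategy Readout ends, so nothing later overlaps Strategy Readout either.
Sprint Meeting starts before Compliance Meeting ends → Compliance Meeting and Sprint Meeting overlap.
Compliance Session starts after Compliance Meeting ends.
Compliance Session starts before Sprint Meeting ends → Sprint Meeting and Compliance Session overlap.

Compliance Meeting & Sprint Meeting, Compliance Session & Sprint Meeting, Pricing Interview & Retrospective Review, Retrospective Review & Strategy Readout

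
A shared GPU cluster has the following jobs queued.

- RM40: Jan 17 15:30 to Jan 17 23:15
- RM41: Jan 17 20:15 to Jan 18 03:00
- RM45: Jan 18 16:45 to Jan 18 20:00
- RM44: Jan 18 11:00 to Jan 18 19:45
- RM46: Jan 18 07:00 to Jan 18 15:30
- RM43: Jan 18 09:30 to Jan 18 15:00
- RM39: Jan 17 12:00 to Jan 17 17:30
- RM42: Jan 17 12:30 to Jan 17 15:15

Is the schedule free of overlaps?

No

Sorted by start: RM39, RM42, RM40, RM41, RM46, RM43, RM44, RM45.
RM42 starts before RM39 ends → RM39 and RM42 overlap.
That's a conflict, so the schedule is not conflict-free.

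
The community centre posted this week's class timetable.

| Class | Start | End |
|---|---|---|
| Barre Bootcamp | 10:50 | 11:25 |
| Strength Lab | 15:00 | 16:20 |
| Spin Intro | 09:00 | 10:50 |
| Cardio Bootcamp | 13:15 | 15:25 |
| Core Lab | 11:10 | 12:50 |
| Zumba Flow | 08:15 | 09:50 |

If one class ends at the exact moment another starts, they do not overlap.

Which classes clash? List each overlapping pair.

Barre Bootcamp & Core Lab, Cardio Bootcamp & Strength Lab, Spin Intro & Zumba Flow

Check each pair: they overlap iff neither finishes before the other starts.
Sorted by start: Zumba Flow, Spin Intro, Barre Bootcamp, Core Lab, Cardio Bootcamp, Strength Lab.
Spin Intro starts before Zumba Flow ends → Zumba Flow and Spin Intro overlap.
Barre Bootcamp starts after Zumba Flow ends, so Zumba Flow has no further overlaps.
Barre Bootcamp starts exactly when Spin Intro ends (back-to-back, no overlap), so Spin Intro has no further overlaps.
Core Lab starts before Barre Bootcamp ends → Barre Bootcamp and Core Lab overlap.
Cardio Bootcamp starts after Barre Bootcamp ends, so Barre Bootcamp has no further overlaps.
Cardio Bootcamp starts after Core Lab ends, so Core Lab has no further overlaps.
Strength Lab starts before Cardio Bootcamp ends → Cardio Bootcamp and Strength Lab overlap.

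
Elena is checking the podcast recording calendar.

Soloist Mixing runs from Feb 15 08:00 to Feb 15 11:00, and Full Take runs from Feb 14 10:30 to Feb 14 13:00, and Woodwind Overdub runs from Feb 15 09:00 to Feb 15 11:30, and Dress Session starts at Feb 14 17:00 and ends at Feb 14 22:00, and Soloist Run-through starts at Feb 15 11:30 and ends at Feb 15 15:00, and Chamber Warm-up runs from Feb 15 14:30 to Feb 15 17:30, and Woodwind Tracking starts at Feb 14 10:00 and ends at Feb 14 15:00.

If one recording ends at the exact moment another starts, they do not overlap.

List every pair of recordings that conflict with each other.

Two intervals overlap when each starts before the other ends.
Sorted by start: Woodwind Tracking, Full Take, Dress Session, Soloist Mixing, Woodwind Overdub, Soloist Run-through, Chamber Warm-up.
Full Take starts before Woodwind Tracking ends → Woodwind Tracking and Full Take overlap.
Dress Session starts after Woodwind Tracking ends — done with Woodwind Tracking.
Dress Session starts after Full Take ends — done with Full Take.
Soloist Mixing starts after Dress Session ends — done with Dress Session.
Woodwind Overdub starts before Soloist Mixing ends → Soloist Mixing and Woodwind Overdub overlap.
Soloist Run-through starts after Soloist Mixing ends — done with Soloist Mixing.
Soloist Run-through starts exactly when Woodwind Overdub ends (back-to-back, no overlap) — done with Woodwind Overdub.
Chamber Warm-up starts before Soloist Run-through ends → Soloist Run-through and Chamber Warm-up overlap.

Chamber Warm-up & Soloist Run-through, Full Take & Woodwind Tracking, Soloist Mixing & Woodwind Overdub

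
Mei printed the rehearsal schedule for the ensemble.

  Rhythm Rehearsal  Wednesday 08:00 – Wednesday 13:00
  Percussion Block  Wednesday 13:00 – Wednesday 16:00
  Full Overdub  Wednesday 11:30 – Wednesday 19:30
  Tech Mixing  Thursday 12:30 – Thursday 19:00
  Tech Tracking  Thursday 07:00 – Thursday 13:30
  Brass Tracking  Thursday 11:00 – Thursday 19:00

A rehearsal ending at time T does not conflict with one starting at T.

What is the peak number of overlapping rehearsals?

3

Sweep the timeline, counting +1 at each start and −1 at each end (ends before starts at a tie):
Wednesday 08:00 start Rhythm Rehearsal → 1
Wednesday 11:30 start Full Overdub → 2
Wednesday 13:00 end Rhythm Rehearsal → 1
Wednesday 13:00 start Percussion Block → 2
Wednesday 16:00 end Percussion Block → 1
Wednesday 19:30 end Full Overdub → 0
Thursday 07:00 start Tech Tracking → 1
Thursday 11:00 start Brass Tracking → 2
Thursday 12:30 start Tech Mixing → 3
Thursday 13:30 end Tech Tracking → 2
Thursday 19:00 end Brass Tracking → 1
Thursday 19:00 end Tech Mixing → 0
Peak is 3, at Thursday 12:30 (Brass Tracking, Tech Mixing, Tech Tracking).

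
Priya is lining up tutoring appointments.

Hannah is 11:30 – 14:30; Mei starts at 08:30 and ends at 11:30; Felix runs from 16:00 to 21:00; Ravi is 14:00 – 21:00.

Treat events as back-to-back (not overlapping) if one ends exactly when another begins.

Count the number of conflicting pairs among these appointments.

2

Sorted by start: Mei, Hannah, Ravi, Felix.
Hannah starts exactly when Mei ends (back-to-back, no overlap); Mei is clear from here.
Ravi starts before Hannah ends → Hannah and Ravi overlap.
Felix starts after Hannah ends.
Felix starts before Ravi ends → Ravi and Felix overlap.
Overlapping pairs: Felix & Ravi, Hannah & Ravi — 2 in total.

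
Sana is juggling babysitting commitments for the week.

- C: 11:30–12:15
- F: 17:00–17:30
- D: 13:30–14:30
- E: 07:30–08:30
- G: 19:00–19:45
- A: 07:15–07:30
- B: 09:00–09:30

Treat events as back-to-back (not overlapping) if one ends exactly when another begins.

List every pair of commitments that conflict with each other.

Sorted by start: A, E, B, C, D, F, G.
E starts exactly when A ends (back-to-back, no overlap); A is clear from here.
B starts after E ends; E is clear from here.
C starts after B ends; B is clear from here.
D starts after C ends; C is clear from here.
F starts after D ends; D is clear from here.
G starts after F ends.

no overlapping pairs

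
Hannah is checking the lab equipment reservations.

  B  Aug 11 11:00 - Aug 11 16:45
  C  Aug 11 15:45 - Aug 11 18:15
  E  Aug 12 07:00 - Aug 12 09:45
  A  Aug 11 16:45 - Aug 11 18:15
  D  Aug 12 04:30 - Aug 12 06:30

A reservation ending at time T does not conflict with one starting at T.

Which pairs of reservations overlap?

A & C, B & C

Check each pair: they overlap iff neither finishes before the other starts.
Sorted by start: B, C, A, D, E.
C starts before B ends → B and C overlap.
A starts exactly when B ends (back-to-back, no overlap) — done with B.
A starts before C ends → C and A overlap.
D starts after C ends — done with C.
D starts after A ends — done with A.
E starts after D ends.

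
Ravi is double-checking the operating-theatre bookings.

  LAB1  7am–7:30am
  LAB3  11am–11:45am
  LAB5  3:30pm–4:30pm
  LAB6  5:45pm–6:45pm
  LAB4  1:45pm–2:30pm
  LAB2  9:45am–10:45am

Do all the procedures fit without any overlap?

Yes

Two intervals overlap when each starts before the other ends.
Sorted by start: LAB1, LAB2, LAB3, LAB4, LAB5, LAB6.
LAB2 starts after LAB1 ends, so nothing later overlaps LAB1 either.
LAB3 starts after LAB2 ends, so nothing later overlaps LAB2 either.
LAB4 starts after LAB3 ends, so nothing later overlaps LAB3 either.
LAB5 starts after LAB4 ends, so nothing later overlaps LAB4 either.
LAB6 starts after LAB5 ends.
Every pair is clear; the schedule has no overlaps.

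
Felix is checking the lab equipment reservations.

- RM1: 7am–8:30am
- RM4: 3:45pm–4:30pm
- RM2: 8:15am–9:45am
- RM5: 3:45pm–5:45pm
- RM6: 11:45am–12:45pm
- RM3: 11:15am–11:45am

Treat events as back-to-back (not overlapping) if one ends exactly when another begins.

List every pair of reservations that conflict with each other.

RM1 & RM2, RM4 & RM5

Check each pair: they overlap iff neither finishes before the other starts.
Sorted by start: RM1, RM2, RM3, RM6, RM4, RM5.
RM2 starts before RM1 ends → RM1 and RM2 overlap.
RM3 starts after RM1 ends — done with RM1.
RM3 starts after RM2 ends — done with RM2.
RM6 starts exactly when RM3 ends (back-to-back, no overlap) — done with RM3.
RM4 starts after RM6 ends — done with RM6.
RM5 starts before RM4 ends → RM4 and RM5 overlap.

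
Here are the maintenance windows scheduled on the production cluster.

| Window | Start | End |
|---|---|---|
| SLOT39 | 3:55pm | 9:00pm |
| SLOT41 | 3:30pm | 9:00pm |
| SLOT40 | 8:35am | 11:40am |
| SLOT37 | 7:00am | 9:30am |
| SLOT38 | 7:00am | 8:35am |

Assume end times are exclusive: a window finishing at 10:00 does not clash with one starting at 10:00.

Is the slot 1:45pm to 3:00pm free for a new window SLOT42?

Yes — the slot is free

SLOT37: ends 9:30am at or before SLOT42 starts 1:45pm → clear.
SLOT38: ends 8:35am at or before SLOT42 starts 1:45pm → clear.
SLOT40: ends 11:40am at or before SLOT42 starts 1:45pm → clear.
SLOT41: starts 3:30pm at or after SLOT42 ends 3:00pm → clear.
SLOT39: starts 3:55pm at or after SLOT42 ends 3:00pm → clear.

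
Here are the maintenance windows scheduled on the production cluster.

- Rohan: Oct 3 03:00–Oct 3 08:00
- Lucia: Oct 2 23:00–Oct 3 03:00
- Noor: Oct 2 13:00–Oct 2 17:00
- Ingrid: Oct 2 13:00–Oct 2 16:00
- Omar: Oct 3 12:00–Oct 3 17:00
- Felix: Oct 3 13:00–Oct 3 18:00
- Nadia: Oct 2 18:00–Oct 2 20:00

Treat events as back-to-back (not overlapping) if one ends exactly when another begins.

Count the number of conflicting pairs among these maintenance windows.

Check each pair: they overlap iff neither finishes before the other starts.
Sorted by start: Noor, Ingrid, Nadia, Lucia, Rohan, Omar, Felix.
Ingrid starts before Noor ends → Noor and Ingrid overlap.
Nadia starts after Noor ends, so Noor has no further overlaps.
Nadia starts after Ingrid ends, so Ingrid has no further overlaps.
Lucia starts after Nadia ends, so Nadia has no further overlaps.
Rohan starts exactly when Lucia ends (back-to-back, no overlap), so Lucia has no further overlaps.
Omar starts after Rohan ends, so Rohan has no further overlaps.
Felix starts before Omar ends → Omar and Felix overlap.
Overlapping pairs: Felix & Omar, Ingrid & Noor — 2 in total.

2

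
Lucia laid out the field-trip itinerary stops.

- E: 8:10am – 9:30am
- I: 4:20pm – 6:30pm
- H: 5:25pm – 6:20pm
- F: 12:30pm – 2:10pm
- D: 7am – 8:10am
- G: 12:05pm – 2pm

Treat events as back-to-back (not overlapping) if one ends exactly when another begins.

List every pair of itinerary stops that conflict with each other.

Sorted by start: D, E, G, F, I, H.
E starts exactly when D ends (back-to-back, no overlap) — done with D.
G starts after E ends — done with E.
F starts before G ends → G and F overlap.
I starts after G ends — done with G.
I starts after F ends — done with F.
H starts before I ends → I and H overlap.

F & G, H & I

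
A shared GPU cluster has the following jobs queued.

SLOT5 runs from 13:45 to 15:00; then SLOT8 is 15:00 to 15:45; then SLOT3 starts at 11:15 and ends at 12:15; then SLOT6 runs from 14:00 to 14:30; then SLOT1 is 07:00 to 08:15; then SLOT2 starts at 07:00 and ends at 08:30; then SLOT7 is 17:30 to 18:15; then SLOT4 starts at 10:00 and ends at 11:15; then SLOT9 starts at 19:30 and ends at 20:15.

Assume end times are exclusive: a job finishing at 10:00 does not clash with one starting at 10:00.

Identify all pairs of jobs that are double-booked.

Sorted by start: SLOT1, SLOT2, SLOT4, SLOT3, SLOT5, SLOT6, SLOT8, SLOT7, SLOT9.
SLOT2 starts before SLOT1 ends → SLOT1 and SLOT2 overlap.
SLOT4 starts after SLOT1 ends, so nothing later overlaps SLOT1 either.
SLOT4 starts after SLOT2 ends, so nothing later overlaps SLOT2 either.
SLOT3 starts exactly when SLOT4 ends (back-to-back, no overlap), so nothing later overlaps SLOT4 either.
SLOT5 starts after SLOT3 ends, so nothing later overlaps SLOT3 either.
SLOT6 starts before SLOT5 ends → SLOT5 and SLOT6 overlap.
SLOT8 starts exactly when SLOT5 ends (back-to-back, no overlap), so nothing later overlaps SLOT5 either.
SLOT8 starts after SLOT6 ends, so nothing later overlaps SLOT6 either.
SLOT7 starts after SLOT8 ends, so nothing later overlaps SLOT8 either.
SLOT9 starts after SLOT7 ends.

SLOT1 & SLOT2, SLOT5 & SLOT6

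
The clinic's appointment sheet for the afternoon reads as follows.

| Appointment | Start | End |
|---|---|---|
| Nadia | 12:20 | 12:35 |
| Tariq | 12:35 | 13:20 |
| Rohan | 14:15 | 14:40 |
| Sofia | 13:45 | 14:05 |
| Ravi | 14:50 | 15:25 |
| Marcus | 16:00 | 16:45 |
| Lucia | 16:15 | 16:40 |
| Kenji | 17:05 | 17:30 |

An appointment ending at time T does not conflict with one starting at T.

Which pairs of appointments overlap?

Lucia & Marcus

Check each pair: they overlap iff neither finishes before the other starts.
Sorted by start: Nadia, Tariq, Sofia, Rohan, Ravi, Marcus, Lucia, Kenji.
Tariq starts exactly when Nadia ends (back-to-back, no overlap), so nothing later overlaps Nadia either.
Sofia starts after Tariq ends, so nothing later overlaps Tariq either.
Rohan starts after Sofia ends, so nothing later overlaps Sofia either.
Ravi starts after Rohan ends, so nothing later overlaps Rohan either.
Marcus starts after Ravi ends, so nothing later overlaps Ravi either.
Lucia starts before Marcus ends → Marcus and Lucia overlap.
Kenji starts after Marcus ends.
Kenji starts after Lucia ends.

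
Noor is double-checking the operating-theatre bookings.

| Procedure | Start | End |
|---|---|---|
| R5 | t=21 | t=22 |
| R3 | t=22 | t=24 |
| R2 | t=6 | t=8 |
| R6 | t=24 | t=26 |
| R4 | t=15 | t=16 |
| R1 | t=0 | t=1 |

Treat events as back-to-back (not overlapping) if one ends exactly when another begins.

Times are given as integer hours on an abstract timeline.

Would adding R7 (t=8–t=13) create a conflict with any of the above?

No — it doesn't clash with anything

R1: ends t=1 at or before R7 starts t=8 → clear.
R2: ends t=8 at or before R7 starts t=8 → clear.
R4: starts t=15 at or after R7 ends t=13 → clear.
R5: starts t=21 at or after R7 ends t=13 → clear.
R3: starts t=22 at or after R7 ends t=13 → clear.
R6: starts t=24 at or after R7 ends t=13 → clear.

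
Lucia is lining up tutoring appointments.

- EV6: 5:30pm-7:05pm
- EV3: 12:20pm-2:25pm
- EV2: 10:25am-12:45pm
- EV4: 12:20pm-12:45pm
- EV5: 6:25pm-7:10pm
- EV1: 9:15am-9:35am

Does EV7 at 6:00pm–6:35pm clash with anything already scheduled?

EV1: ends 9:35am at or before EV7 starts 6:00pm → clear.
EV2: ends 12:45pm at or before EV7 starts 6:00pm → clear.
EV3: ends 2:25pm at or before EV7 starts 6:00pm → clear.
EV4: ends 12:45pm at or before EV7 starts 6:00pm → clear.
EV6: starts 5:30pm before EV7 ends 6:35pm, and ends 7:05pm after EV7 starts 6:00pm → overlap.
EV5: starts 6:25pm before EV7 ends 6:35pm, and ends 7:10pm after EV7 starts 6:00pm → overlap.
EV7 overlaps EV5, EV6.

Yes — it overlaps EV5, EV6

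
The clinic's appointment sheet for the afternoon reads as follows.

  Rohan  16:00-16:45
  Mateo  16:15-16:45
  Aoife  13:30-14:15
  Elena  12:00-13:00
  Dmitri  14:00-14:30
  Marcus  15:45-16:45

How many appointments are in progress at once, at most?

3

Sweep the timeline, counting +1 at each start and −1 at each end (ends before starts at a tie):
12:00 start Elena → 1
13:00 end Elena → 0
13:30 start Aoife → 1
14:00 start Dmitri → 2
14:15 end Aoife → 1
14:30 end Dmitri → 0
15:45 start Marcus → 1
16:00 start Rohan → 2
16:15 start Mateo → 3
16:45 end Marcus → 2
16:45 end Mateo → 1
16:45 end Rohan → 0
Peak is 3, at 16:15 (Marcus, Mateo, Rohan).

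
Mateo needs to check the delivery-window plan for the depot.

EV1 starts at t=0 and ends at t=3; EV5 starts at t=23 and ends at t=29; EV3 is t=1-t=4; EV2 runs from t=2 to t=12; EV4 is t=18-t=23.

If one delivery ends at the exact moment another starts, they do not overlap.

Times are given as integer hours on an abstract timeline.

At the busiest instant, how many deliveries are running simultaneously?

Sort all start/end points and keep a running count:
t=0 start EV1 → 1
t=1 start EV3 → 2
t=2 start EV2 → 3
t=3 end EV1 → 2
t=4 end EV3 → 1
t=12 end EV2 → 0
t=18 start EV4 → 1
t=23 end EV4 → 0
t=23 start EV5 → 1
t=29 end EV5 → 0
Peak is 3, at t=2 (EV1, EV2, EV3).

3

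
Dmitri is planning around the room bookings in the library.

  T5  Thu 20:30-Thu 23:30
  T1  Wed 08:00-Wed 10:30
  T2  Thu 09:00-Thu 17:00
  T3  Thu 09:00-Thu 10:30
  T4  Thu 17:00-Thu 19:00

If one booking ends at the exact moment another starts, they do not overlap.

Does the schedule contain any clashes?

Yes

Sorted by start: T1, T2, T3, T4, T5.
T2 starts after T1 ends; T1 is clear from here.
T3 starts before T2 ends → T2 and T3 overlap.
That's a conflict, so the schedule is not conflict-free.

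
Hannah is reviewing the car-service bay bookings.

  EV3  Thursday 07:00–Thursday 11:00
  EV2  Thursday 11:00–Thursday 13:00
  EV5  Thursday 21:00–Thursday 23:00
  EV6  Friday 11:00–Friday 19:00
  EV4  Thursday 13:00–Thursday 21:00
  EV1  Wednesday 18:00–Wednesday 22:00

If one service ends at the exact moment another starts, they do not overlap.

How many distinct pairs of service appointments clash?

0

Sorted by start: EV1, EV3, EV2, EV4, EV5, EV6.
EV3 starts after EV1 ends, so nothing later overlaps EV1 either.
EV2 starts exactly when EV3 ends (back-to-back, no overlap), so nothing later overlaps EV3 either.
EV4 starts exactly when EV2 ends (back-to-back, no overlap), so nothing later overlaps EV2 either.
EV5 starts exactly when EV4 ends (back-to-back, no overlap), so nothing later overlaps EV4 either.
EV6 starts after EV5 ends.
No pair overlaps.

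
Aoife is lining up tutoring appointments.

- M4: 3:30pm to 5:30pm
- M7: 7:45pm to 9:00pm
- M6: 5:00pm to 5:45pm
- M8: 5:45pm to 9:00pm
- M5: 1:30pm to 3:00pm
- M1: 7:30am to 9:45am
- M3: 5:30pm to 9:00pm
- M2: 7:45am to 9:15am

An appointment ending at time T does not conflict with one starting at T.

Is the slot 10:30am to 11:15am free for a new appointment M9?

M1: ends 9:45am at or before M9 starts 10:30am → clear.
M2: ends 9:15am at or before M9 starts 10:30am → clear.
M5: starts 1:30pm at or after M9 ends 11:15am → clear.
M4: starts 3:30pm at or after M9 ends 11:15am → clear.
M6: starts 5:00pm at or after M9 ends 11:15am → clear.
M3: starts 5:30pm at or after M9 ends 11:15am → clear.
M8: starts 5:45pm at or after M9 ends 11:15am → clear.
M7: starts 7:45pm at or after M9 ends 11:15am → clear.

Yes — the slot is free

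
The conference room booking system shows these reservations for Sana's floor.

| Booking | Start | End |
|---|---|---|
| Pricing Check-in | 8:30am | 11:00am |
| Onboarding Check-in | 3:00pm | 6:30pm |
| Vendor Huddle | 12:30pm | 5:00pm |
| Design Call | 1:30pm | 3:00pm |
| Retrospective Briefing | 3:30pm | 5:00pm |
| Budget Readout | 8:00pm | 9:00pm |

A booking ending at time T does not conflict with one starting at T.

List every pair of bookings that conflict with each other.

Design Call & Vendor Huddle, Onboarding Check-in & Retrospective Briefing, Onboarding Check-in & Vendor Huddle, Retrospective Briefing & Vendor Huddle

Two intervals overlap when each starts before the other ends.
Sorted by start: Pricing Check-in, Vendor Huddle, Design Call, Onboarding Check-in, Retrospective Briefing, Budget Readout.
Vendor Huddle starts after Pricing Check-in ends; Pricing Check-in is clear from here.
Design Call starts before Vendor Huddle ends → Vendor Huddle and Design Call overlap.
Onboarding Check-in starts before Vendor Huddle ends → Vendor Huddle and Onboarding Check-in overlap.
Retrospective Briefing starts before Vendor Huddle ends → Vendor Huddle and Retrospective Briefing overlap.
Budget Readout starts after Vendor Huddle ends.
Onboarding Check-in starts exactly when Design Call ends (back-to-back, no overlap); Design Call is clear from here.
Retrospective Briefing starts before Onboarding Check-in ends → Onboarding Check-in and Retrospective Briefing overlap.
Budget Readout starts after Onboarding Check-in ends.
Budget Readout starts after Retrospective Briefing ends.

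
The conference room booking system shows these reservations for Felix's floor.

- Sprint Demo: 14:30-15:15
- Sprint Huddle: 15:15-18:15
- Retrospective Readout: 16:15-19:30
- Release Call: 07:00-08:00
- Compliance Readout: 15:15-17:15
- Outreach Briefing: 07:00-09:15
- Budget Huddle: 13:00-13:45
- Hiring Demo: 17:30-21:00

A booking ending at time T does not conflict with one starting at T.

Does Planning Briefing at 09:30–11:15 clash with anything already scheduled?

No — it doesn't clash with anything

Release Call: ends 08:00 at or before Planning Briefing starts 09:30 → clear.
Outreach Briefing: ends 09:15 at or before Planning Briefing starts 09:30 → clear.
Budget Huddle: starts 13:00 at or after Planning Briefing ends 11:15 → clear.
Sprint Demo: starts 14:30 at or after Planning Briefing ends 11:15 → clear.
Compliance Readout: starts 15:15 at or after Planning Briefing ends 11:15 → clear.
Sprint Huddle: starts 15:15 at or after Planning Briefing ends 11:15 → clear.
Retrospective Readout: starts 16:15 at or after Planning Briefing ends 11:15 → clear.
Hiring Demo: starts 17:30 at or after Planning Briefing ends 11:15 → clear.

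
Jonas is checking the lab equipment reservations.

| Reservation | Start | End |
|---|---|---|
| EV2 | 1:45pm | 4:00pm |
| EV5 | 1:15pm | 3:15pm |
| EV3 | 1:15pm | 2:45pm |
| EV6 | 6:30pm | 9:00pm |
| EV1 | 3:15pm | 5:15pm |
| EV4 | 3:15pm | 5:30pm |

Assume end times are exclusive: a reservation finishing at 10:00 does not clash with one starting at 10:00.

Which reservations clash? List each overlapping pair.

Sorted by start: EV3, EV5, EV2, EV1, EV4, EV6.
EV5 starts before EV3 ends → EV3 and EV5 overlap.
EV2 starts before EV3 ends → EV3 and EV2 overlap.
EV1 starts after EV3 ends; EV3 is clear from here.
EV2 starts before EV5 ends → EV5 and EV2 overlap.
EV1 starts exactly when EV5 ends (back-to-back, no overlap); EV5 is clear from here.
EV1 starts before EV2 ends → EV2 and EV1 overlap.
EV4 starts before EV2 ends → EV2 and EV4 overlap.
EV6 starts after EV2 ends.
EV4 starts before EV1 ends → EV1 and EV4 overlap.
EV6 starts after EV1 ends.
EV6 starts after EV4 ends.

EV1 & EV2, EV1 & EV4, EV2 & EV3, EV2 & EV4, EV2 & EV5, EV3 & EV5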